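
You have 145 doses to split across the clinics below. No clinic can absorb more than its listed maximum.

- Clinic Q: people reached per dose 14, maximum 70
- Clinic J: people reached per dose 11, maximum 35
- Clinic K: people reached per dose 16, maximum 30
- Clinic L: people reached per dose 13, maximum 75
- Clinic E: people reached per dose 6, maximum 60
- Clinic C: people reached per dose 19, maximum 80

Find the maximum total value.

Rank by people reached per dose: Clinic C 19 > Clinic K 16 > Clinic Q 14 > Clinic L 13 > Clinic J 11 > Clinic E 6.
Clinic C takes 80 to reach its cap of 80 — 65 left.
Clinic K: +30 to 30 (cap) — 35 left.
Clinic Q has room for 70 but only 35 remain, so it gets 35.
Total = 14×35 + 16×30 + 19×80 = 2490.

2490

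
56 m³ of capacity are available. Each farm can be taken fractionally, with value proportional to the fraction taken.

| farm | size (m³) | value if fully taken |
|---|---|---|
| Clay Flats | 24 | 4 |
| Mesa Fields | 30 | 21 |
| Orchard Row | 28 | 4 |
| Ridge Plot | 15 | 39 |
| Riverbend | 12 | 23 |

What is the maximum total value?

Best value per unit of size first: Ridge Plot 39/15≈2.6, Riverbend 23/12≈1.92, Mesa Fields 21/30≈0.7, Clay Flats 4/24≈0.167, Orchard Row 4/28≈0.143.
Take all of Ridge Plot (15 m³, value 39) → 41 m³ left.
All 12 m³ of Riverbend fit (value 23) → 29 remain.
Only 29 m³ remain; take 29/30 of Mesa Fields for value 21×29/30 = 20.3.
Total value = 82.3.

82.3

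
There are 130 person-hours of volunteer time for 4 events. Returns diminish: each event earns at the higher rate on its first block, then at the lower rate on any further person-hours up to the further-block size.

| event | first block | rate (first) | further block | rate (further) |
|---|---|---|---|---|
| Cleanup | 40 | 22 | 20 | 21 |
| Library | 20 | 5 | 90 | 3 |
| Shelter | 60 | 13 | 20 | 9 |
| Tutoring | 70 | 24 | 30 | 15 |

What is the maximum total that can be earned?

2980

Treat each block as its own option and order by rate: Tutoring/first 24 > Cleanup/first 22 > Cleanup/second 21 > Tutoring/second 15 > Shelter/first 13 > Shelter/second 9 > Library/first 5 > Library/second 3.
Fill Tutoring first block (70 at 24) — 60 left.
Cleanup first at 22: fill all 40 — 20 left.
Cleanup second at 21: fill all 20 — 0 left.
Total = 24×70 + 22×40 + 21×20 = 2980.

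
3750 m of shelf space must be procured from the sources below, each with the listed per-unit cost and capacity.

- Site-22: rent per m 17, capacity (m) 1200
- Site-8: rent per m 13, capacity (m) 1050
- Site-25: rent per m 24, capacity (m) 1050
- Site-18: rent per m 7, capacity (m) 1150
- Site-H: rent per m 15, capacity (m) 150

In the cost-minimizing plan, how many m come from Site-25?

200

Use sources in increasing cost order.
Site-18 at 7: take all 1150 m — 2600 still needed.
Site-8 (13): use full 1050 — 1550 m to go.
Site-H (15): use full 150 — 1400 m to go.
Site-22 at 17: take all 1200 m — 200 still needed.
Take 200 from Site-25 at 24 to finish.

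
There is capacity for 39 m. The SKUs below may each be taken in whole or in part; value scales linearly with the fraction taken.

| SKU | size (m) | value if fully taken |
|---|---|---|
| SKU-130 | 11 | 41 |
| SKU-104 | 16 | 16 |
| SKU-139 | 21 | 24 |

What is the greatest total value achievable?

72

Best value per unit of size first: SKU-130 41/11≈3.73, SKU-139 24/21≈1.14, SKU-104 16/16≈1.
Take all of SKU-130 (11 m, value 41) → 28 m left.
Take all of SKU-139 (21 m, value 24) → 7 m left.
Fill the last 7 m with part of SKU-104: 7/16 of it earns 7.
Total value = 72.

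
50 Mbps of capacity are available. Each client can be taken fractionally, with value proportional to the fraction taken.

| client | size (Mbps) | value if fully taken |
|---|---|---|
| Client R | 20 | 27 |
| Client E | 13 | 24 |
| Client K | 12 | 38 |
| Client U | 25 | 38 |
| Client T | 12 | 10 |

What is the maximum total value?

Best value per unit of size first: Client K 38/12≈3.17, Client E 24/13≈1.85, Client U 38/25≈1.52, Client R 27/20≈1.35, Client T 10/12≈0.833.
Client K: take in full, 12 Mbps for value 38 — 38 left.
Client E: take in full, 13 Mbps for value 24 — 25 left.
All 25 Mbps of Client U fit (value 38) — 0 remain.
Total value = 100.

100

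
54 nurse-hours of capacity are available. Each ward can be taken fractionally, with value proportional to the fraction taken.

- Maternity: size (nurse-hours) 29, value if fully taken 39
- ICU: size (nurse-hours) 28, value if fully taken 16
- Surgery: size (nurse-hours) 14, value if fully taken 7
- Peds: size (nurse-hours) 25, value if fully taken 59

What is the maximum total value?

Best value per unit of size first: Peds 59/25≈2.36, Maternity 39/29≈1.34, ICU 16/28≈0.571, Surgery 7/14≈0.5.
All 25 nurse-hours of Peds fit (value 59) — 29 remain.
All 29 nurse-hours of Maternity fit (value 39) — 0 remain.
Total value = 98.

98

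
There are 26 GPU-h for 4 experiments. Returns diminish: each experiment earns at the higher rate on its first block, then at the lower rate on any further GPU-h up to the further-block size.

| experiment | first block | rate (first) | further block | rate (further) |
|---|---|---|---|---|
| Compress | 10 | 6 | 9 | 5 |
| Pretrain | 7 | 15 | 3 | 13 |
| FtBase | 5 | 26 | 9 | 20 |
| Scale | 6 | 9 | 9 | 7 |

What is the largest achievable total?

472

Rank every tier by rate: FtBase/tier1 26 > FtBase/tier2 20 > Pretrain/tier1 15 > Pretrain/tier2 13 > Scale/tier1 9 > Scale/tier2 7 > Compress/tier1 6 > Compress/tier2 5.
FtBase tier1 at 26: fill all 5 → 21 left.
FtBase tier2 at 20: fill all 9 → 12 left.
Fill Pretrain tier1 block (7 at 15) → 5 left.
Fill Pretrain tier2 block (3 at 13) → 2 left.
Scale/tier1: +2 of 6 at 9; pool empty.
Total = 26×5 + 20×9 + 15×7 + 13×3 + 9×2 = 472.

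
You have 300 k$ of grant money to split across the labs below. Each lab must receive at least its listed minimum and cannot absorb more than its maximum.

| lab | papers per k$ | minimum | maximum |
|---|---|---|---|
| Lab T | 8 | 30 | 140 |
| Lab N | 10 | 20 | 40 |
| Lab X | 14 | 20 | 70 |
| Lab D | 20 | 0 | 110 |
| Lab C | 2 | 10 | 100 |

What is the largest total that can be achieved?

Meeting every minimum uses 30+20+20+0+10 = 80 k$, leaving 220.
Order the labs by papers per k$: Lab D 20 > Lab X 14 > Lab N 10 > Lab T 8 > Lab C 2.
Give Lab D 110 more to hit its cap of 110 → 110 left.
Lab X takes 50 more to reach its cap of 70 → 60 left.
Lab N takes 20 more to reach its cap of 40 → 40 left.
Lab T: +40 (room for 110) → 70. Pool exhausted.
Total = 8×70 + 10×40 + 14×70 + 20×110 + 2×10 = 4160.

4160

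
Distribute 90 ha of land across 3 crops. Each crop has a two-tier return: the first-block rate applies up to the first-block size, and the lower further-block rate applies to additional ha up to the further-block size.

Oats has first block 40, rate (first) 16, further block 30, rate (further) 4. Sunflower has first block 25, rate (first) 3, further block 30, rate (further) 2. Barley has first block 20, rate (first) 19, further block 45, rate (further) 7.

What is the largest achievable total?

1230

Rank every tier by rate: Barley/first 19 > Oats/first 16 > Barley/second 7 > Oats/second 4 > Sunflower/first 3 > Sunflower/second 2.
Fill Barley first block (20 at 19) → 70 left.
Fill Oats first block (40 at 16) → 30 left.
Barley second at 7: only 30 left, fill 30.
Total = 19×20 + 16×40 + 7×30 = 1230.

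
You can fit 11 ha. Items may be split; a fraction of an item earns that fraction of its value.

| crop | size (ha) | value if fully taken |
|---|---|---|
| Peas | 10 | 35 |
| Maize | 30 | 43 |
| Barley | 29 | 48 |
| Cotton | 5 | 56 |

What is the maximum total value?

Sort by value density: Cotton 56/5≈11.2, Peas 35/10≈3.5, Barley 48/29≈1.66, Maize 43/30≈1.43.
All 5 ha of Cotton fit (value 56) — 6 remain.
Fill the last 6 ha with part of Peas: 6/10 of it earns 21.
Total value = 77.

77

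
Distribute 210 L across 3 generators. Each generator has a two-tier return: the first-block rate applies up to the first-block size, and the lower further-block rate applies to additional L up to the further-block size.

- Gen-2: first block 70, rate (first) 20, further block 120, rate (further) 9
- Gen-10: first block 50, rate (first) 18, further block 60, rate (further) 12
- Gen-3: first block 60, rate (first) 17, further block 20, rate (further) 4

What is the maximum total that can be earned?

3680

Treat each block as its own option and order by rate: Gen-2/T1 20 > Gen-10/T1 18 > Gen-3/T1 17 > Gen-10/T2 12 > Gen-2/T2 9 > Gen-3/T2 4.
Gen-2/T1 (20): +70 → 140 left.
Gen-10 T1 at 18: fill all 50 → 90 left.
Fill Gen-3 T1 block (60 at 17) → 30 left.
Gen-10/T2: +30 of 60 at 12; pool empty.
Total = 20×70 + 18×50 + 17×60 + 12×30 = 3680.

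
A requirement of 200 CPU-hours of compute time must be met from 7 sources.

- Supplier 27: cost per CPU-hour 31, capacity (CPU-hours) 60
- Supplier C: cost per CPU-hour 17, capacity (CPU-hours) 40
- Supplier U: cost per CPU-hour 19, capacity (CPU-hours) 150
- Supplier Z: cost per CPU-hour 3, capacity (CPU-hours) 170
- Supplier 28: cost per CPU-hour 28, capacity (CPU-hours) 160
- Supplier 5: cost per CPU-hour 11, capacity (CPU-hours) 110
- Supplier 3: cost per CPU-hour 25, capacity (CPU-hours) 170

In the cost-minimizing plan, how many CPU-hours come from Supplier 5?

Fill from the cheapest source first.
Supplier Z at 3: take all 170 CPU-hours — 30 still needed.
Supplier 5 (11): take the remaining 30 — done.
Supplier C, Supplier U, Supplier 3, Supplier 28, Supplier 27: unused.

30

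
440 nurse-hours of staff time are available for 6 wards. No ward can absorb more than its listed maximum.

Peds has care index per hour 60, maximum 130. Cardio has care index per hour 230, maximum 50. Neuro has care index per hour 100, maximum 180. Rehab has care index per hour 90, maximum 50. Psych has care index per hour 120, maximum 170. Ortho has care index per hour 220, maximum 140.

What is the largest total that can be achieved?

Highest care index per hour first: Cardio 230 > Ortho 220 > Psych 120 > Neuro 100 > Rehab 90 > Peds 60.
Cardio takes 50 to reach its cap of 50 ; 390 left.
Ortho takes 140 to reach its cap of 140 ; 250 left.
Give Psych 170 to hit its cap of 170 ; 80 left.
Only 80 left; Neuro takes them to reach 80.
Total = 230×50 + 100×80 + 120×170 + 220×140 = 70700.

70700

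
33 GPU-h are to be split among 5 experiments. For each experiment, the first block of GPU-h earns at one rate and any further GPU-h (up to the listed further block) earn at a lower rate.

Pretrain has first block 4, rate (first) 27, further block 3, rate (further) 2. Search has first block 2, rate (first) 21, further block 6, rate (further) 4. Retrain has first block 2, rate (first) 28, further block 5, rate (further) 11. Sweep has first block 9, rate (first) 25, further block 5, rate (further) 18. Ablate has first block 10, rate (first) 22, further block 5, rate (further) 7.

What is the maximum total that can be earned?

Order all 10 blocks by rate: Retrain/tier1 28 > Pretrain/tier1 27 > Sweep/tier1 25 > Ablate/tier1 22 > Search/tier1 21 > Sweep/tier2 18 > Retrain/tier2 11 > Ablate/tier2 7 > Search/tier2 4 > Pretrain/tier2 2.
Retrain tier1 at 28: fill all 2 — 31 left.
Pretrain/tier1 (27): +4 — 27 left.
Fill Sweep tier1 block (9 at 25) — 18 left.
Ablate tier1 at 22: fill all 10 — 8 left.
Search/tier1 (21): +2 — 6 left.
Fill Sweep tier2 block (5 at 18) — 1 left.
Retrain tier2 at 11: only 1 left, fill 1.
Total = 28×2 + 27×4 + 25×9 + 22×10 + 21×2 + 18×5 + 11×1 = 752.

752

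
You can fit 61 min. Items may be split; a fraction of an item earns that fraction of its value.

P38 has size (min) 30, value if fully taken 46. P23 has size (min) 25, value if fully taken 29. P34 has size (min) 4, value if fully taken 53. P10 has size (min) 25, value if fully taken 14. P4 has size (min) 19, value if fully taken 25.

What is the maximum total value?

Rank by value-to-size ratio: P34 53/4≈13.2, P38 46/30≈1.53, P4 25/19≈1.32, P23 29/25≈1.16, P10 14/25≈0.56.
All 4 min of P34 fit (value 53) — 57 remain.
Take all of P38 (30 min, value 46) — 27 min left.
All 19 min of P4 fit (value 25) — 8 remain.
Fill the last 8 min with part of P23: 8/25 of it earns 9.28.
Total value = 133.28.

133.28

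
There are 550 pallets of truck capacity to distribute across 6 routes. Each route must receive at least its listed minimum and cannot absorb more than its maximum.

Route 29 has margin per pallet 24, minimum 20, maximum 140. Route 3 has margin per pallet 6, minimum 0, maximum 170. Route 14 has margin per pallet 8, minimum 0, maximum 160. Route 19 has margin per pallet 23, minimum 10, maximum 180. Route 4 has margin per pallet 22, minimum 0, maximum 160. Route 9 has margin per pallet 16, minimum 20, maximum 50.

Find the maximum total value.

11980

Meeting every minimum uses 20+0+0+10+0+20 = 50 pallets, leaving 500.
Rank by margin per pallet: Route 29 24 > Route 19 23 > Route 4 22 > Route 9 16 > Route 14 8 > Route 3 6.
Route 29 takes 120 more to reach its cap of 140 ; 380 left.
Route 19 takes 170 more to reach its cap of 180 ; 210 left.
Route 4 takes 160 more to reach its cap of 160 ; 50 left.
Route 9 takes 30 more to reach its cap of 50 ; 20 left.
Route 14 has room for 160 more but only 20 remain, so it gets 20.
Total = 24×140 + 8×20 + 23×180 + 22×160 + 16×50 = 11980.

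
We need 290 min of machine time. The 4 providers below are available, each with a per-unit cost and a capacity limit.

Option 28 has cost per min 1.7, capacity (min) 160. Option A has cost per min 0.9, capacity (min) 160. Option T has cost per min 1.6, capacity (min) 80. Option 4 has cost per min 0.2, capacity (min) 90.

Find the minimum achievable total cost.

Cheapest first:
Option 4 (0.2): use full 90 ; 200 min to go.
Option A at 0.9: take all 160 min ; 40 still needed.
Option T (1.6): take the remaining 40 ; done.
Option 28: unused.
Cost = 90×0.2 + 160×0.9 + 40×1.6 = 226.

226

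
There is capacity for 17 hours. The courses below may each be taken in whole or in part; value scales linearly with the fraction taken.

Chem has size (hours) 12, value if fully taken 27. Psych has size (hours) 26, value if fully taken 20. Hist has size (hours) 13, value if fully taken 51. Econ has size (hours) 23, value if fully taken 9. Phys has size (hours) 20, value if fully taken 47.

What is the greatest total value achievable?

60.4

Rank by value-to-size ratio: Hist 51/13≈3.92, Phys 47/20≈2.35, Chem 27/12≈2.25, Psych 20/26≈0.769, Econ 9/23≈0.391.
All 13 hours of Hist fit (value 51) — 4 remain.
Only 4 hours remain; take 4/20 of Phys for value 47×4/20 = 9.4.
Total value = 60.4.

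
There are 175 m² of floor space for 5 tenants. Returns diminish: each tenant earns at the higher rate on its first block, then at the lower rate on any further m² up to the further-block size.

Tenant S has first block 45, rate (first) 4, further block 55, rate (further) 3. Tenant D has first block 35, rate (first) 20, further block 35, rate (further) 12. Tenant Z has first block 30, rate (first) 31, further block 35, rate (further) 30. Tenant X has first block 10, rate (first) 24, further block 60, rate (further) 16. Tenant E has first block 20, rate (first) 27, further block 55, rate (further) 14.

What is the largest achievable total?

Treat each block as its own option and order by rate: Tenant Z/T1 31 > Tenant Z/T2 30 > Tenant E/T1 27 > Tenant X/T1 24 > Tenant D/T1 20 > Tenant X/T2 16 > Tenant E/T2 14 > Tenant D/T2 12 > Tenant S/T1 4 > Tenant S/T2 3.
Tenant Z/T1 (31): +30 ; 145 left.
Tenant Z T2 at 30: fill all 35 ; 110 left.
Tenant E T1 at 27: fill all 20 ; 90 left.
Fill Tenant X T1 block (10 at 24) ; 80 left.
Tenant D/T1 (20): +35 ; 45 left.
Tenant X T2 at 16: only 45 left, fill 45.
Total = 31×30 + 30×35 + 27×20 + 24×10 + 20×35 + 16×45 = 4180.

4180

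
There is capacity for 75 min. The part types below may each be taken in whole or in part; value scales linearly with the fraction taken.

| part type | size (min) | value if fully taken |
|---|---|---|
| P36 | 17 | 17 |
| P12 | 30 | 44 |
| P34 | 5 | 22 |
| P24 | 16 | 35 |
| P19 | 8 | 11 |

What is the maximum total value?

128

Sort by value density: P34 22/5≈4.4, P24 35/16≈2.19, P12 44/30≈1.47, P19 11/8≈1.38, P36 17/17≈1.
P34: take in full, 5 min for value 22 — 70 left.
P24: take in full, 16 min for value 35 — 54 left.
P12: take in full, 30 min for value 44 — 24 left.
Take all of P19 (8 min, value 11) — 16 min left.
Only 16 min remain; take 16/17 of P36 for value 17×16/17 = 16.
Total value = 128.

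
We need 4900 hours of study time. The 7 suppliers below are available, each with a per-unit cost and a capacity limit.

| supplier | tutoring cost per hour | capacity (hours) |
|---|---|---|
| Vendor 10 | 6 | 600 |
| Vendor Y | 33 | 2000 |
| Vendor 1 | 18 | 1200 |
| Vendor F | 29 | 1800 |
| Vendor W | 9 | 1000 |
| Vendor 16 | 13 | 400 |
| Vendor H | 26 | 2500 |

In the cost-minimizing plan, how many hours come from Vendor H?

Use suppliers in increasing cost order.
Vendor 10 (6): use full 600 ; 4300 hours to go.
Vendor W (9): use full 1000 ; 3300 hours to go.
Vendor 16 at 13: take all 400 hours ; 2900 still needed.
Take 1200 from Vendor 1 at 18 ; need 1700 more.
Take 1700 from Vendor H at 26 to finish.
Vendor F, Vendor Y: unused.

1700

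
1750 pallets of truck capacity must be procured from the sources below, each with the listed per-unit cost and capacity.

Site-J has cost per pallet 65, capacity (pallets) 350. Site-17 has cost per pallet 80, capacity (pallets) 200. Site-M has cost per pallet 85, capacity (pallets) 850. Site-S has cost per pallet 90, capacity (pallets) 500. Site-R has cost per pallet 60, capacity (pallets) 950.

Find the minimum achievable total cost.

Use sources in increasing cost order.
Site-R (60): use full 950 — 800 pallets to go.
Site-J at 65: take all 350 pallets — 450 still needed.
Site-17 (80): use full 200 — 250 pallets to go.
Site-M (85): take the remaining 250 — done.
Site-S: unused.
Cost = 950×60 + 350×65 + 200×80 + 250×85 = 117000.

117000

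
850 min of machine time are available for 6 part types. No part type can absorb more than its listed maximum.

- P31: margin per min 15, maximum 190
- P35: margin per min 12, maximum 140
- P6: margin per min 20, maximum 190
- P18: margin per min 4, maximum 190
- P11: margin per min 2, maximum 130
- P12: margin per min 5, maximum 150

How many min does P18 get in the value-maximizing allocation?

180

Order the part types by margin per min: P6 20 > P31 15 > P35 12 > P12 5 > P18 4 > P11 2.
Give P6 190 to hit its cap of 190 — 660 left.
P31 takes 190 to reach its cap of 190 — 470 left.
P35 takes 140 to reach its cap of 140 — 330 left.
P12 takes 150 to reach its cap of 150 — 180 left.
Only 180 left; P18 takes them to reach 180.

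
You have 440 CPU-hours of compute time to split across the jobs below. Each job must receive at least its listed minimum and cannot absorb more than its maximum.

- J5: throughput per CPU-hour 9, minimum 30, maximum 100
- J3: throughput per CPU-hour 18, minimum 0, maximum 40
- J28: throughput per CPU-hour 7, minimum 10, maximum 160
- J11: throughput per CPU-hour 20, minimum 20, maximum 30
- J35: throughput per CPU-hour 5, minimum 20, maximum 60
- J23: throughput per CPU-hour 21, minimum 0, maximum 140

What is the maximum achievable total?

Meeting every minimum uses 30+0+10+20+20+0 = 80 CPU-hours, leaving 360.
Order the jobs by throughput per CPU-hour: J23 21 > J11 20 > J3 18 > J5 9 > J28 7 > J35 5.
J23: +140 to 140 (cap) ; 220 left.
J11: +10 to 30 (cap) ; 210 left.
J3 takes 40 more to reach its cap of 40 ; 170 left.
Give J5 70 more to hit its cap of 100 ; 100 left.
J28 has room for 150 more but only 100 remain, so it gets 110.
Total = 9×100 + 18×40 + 7×110 + 20×30 + 5×20 + 21×140 = 6030.

6030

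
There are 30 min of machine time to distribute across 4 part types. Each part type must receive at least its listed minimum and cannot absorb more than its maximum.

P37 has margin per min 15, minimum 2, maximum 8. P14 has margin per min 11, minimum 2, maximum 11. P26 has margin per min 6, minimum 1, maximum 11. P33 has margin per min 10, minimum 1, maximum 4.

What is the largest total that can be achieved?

323

Meeting every minimum uses 2+2+1+1 = 6 min, leaving 24.
Rank by margin per min: P37 15 > P14 11 > P33 10 > P26 6.
Give P37 6 more to hit its cap of 8 → 18 left.
Give P14 9 more to hit its cap of 11 → 9 left.
P33: +3 to 4 (cap) → 6 left.
P26 has room for 10 more but only 6 remain, so it gets 7.
Total = 15×8 + 11×11 + 6×7 + 10×4 = 323.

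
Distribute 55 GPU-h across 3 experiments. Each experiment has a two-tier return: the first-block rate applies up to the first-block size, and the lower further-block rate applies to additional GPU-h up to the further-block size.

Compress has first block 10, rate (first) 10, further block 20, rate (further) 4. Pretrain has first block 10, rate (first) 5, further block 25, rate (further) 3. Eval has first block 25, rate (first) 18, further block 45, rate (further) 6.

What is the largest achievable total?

Treat each block as its own option and order by rate: Eval/tier1 18 > Compress/tier1 10 > Eval/tier2 6 > Pretrain/tier1 5 > Compress/tier2 4 > Pretrain/tier2 3.
Eval tier1 at 18: fill all 25 ; 30 left.
Compress tier1 at 10: fill all 10 ; 20 left.
Eval/tier2: +20 of 45 at 6; pool empty.
Total = 18×25 + 10×10 + 6×20 = 670.

670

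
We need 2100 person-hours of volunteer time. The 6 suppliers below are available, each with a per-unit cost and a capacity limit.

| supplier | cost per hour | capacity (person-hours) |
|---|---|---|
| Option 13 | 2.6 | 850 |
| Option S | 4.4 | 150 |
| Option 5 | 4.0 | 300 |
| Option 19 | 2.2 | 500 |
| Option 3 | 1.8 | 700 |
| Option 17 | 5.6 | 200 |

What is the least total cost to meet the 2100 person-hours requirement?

4770

Cheapest first:
Option 3 at 1.8: take all 700 person-hours → 1400 still needed.
Option 19 (2.2): use full 500 → 900 person-hours to go.
Take 850 from Option 13 at 2.6 → need 50 more.
Take 50 from Option 5 at 4.0 to finish.
Option S, Option 17: unused.
Cost = 700×1.8 + 500×2.2 + 850×2.6 + 50×4.0 = 4770.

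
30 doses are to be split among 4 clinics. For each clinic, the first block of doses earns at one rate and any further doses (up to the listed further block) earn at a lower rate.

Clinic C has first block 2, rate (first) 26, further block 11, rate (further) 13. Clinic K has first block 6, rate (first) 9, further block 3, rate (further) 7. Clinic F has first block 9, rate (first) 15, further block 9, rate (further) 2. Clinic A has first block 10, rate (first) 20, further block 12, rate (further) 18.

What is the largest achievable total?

Treat each block as its own option and order by rate: Clinic C/tier1 26 > Clinic A/tier1 20 > Clinic A/tier2 18 > Clinic F/tier1 15 > Clinic C/tier2 13 > Clinic K/tier1 9 > Clinic K/tier2 7 > Clinic F/tier2 2.
Clinic C tier1 at 26: fill all 2 — 28 left.
Clinic A tier1 at 20: fill all 10 — 18 left.
Clinic A/tier2 (18): +12 — 6 left.
Clinic F tier1 at 15: only 6 left, fill 6.
Total = 26×2 + 20×10 + 18×12 + 15×6 = 558.

558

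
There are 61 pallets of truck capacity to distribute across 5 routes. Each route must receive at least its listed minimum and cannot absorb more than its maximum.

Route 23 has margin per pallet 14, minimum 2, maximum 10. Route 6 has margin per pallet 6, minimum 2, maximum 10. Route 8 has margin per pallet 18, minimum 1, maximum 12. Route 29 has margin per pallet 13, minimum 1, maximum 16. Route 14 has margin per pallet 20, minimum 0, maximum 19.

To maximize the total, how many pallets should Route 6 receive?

4

Meeting every minimum uses 2+2+1+1+0 = 6 pallets, leaving 55.
Highest margin per pallet first: Route 14 20 > Route 8 18 > Route 23 14 > Route 29 13 > Route 6 6.
Give Route 14 19 more to hit its cap of 19 → 36 left.
Route 8: +11 to 12 (cap) → 25 left.
Give Route 23 8 more to hit its cap of 10 → 17 left.
Route 29: +15 to 16 (cap) → 2 left.
Route 6: +2 (room for 8) → 4. Pool exhausted.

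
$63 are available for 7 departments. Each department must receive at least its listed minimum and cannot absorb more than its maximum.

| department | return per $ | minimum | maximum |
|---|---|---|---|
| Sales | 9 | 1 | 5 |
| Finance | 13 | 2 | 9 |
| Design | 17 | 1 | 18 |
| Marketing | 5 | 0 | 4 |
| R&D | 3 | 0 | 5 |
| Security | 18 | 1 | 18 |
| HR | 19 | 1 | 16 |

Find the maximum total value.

Meeting every minimum uses 1+2+1+0+0+1+1 = 6 $, leaving 57.
Highest return per $ first: HR 19 > Security 18 > Design 17 > Finance 13 > Sales 9 > Marketing 5 > R&D 3.
HR takes 15 more to reach its cap of 16 — 42 left.
Security: +17 to 18 (cap) — 25 left.
Design: +17 to 18 (cap) — 8 left.
Give Finance 7 more to hit its cap of 9 — 1 left.
Only 1 left; Sales takes them to reach 2.
Total = 9×2 + 13×9 + 17×18 + 18×18 + 19×16 = 1069.

1069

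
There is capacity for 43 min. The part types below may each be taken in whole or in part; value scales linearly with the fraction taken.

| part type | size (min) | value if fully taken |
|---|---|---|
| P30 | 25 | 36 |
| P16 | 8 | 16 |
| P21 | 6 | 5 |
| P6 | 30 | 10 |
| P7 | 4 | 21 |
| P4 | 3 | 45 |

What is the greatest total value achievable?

120.5

Best value per unit of size first: P4 45/3≈15, P7 21/4≈5.25, P16 16/8≈2, P30 36/25≈1.44, P21 5/6≈0.833, P6 10/30≈0.333.
P4: take in full, 3 min for value 45 → 40 left.
P7: take in full, 4 min for value 21 → 36 left.
Take all of P16 (8 min, value 16) → 28 min left.
Take all of P30 (25 min, value 36) → 3 min left.
Fill the last 3 min with part of P21: 3/6 of it earns 2.5.
Total value = 120.5.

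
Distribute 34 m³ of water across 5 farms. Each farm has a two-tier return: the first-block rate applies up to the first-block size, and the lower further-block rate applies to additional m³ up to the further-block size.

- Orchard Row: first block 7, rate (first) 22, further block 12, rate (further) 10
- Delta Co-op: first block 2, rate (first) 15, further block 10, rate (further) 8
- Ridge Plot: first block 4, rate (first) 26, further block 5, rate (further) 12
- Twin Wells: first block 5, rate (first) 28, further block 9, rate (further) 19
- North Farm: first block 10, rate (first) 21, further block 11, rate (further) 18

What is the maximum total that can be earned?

Treat each block as its own option and order by rate: Twin Wells/tier1 28 > Ridge Plot/tier1 26 > Orchard Row/tier1 22 > North Farm/tier1 21 > Twin Wells/tier2 19 > North Farm/tier2 18 > Delta Co-op/tier1 15 > Ridge Plot/tier2 12 > Orchard Row/tier2 10 > Delta Co-op/tier2 8.
Fill Twin Wells tier1 block (5 at 28) ; 29 left.
Fill Ridge Plot tier1 block (4 at 26) ; 25 left.
Orchard Row/tier1 (22): +7 ; 18 left.
North Farm/tier1 (21): +10 ; 8 left.
Twin Wells/tier2: +8 of 9 at 19; pool empty.
Total = 28×5 + 26×4 + 22×7 + 21×10 + 19×8 = 760.

760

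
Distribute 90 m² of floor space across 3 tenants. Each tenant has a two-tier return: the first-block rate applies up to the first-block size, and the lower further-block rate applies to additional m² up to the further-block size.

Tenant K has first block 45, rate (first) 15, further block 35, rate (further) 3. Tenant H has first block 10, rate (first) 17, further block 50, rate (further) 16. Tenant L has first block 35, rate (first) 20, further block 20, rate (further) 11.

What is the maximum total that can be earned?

Rank every tier by rate: Tenant L/T1 20 > Tenant H/T1 17 > Tenant H/T2 16 > Tenant K/T1 15 > Tenant L/T2 11 > Tenant K/T2 3.
Fill Tenant L T1 block (35 at 20) → 55 left.
Fill Tenant H T1 block (10 at 17) → 45 left.
Tenant H/T2: +45 of 50 at 16; pool empty.
Total = 20×35 + 17×10 + 16×45 = 1590.

1590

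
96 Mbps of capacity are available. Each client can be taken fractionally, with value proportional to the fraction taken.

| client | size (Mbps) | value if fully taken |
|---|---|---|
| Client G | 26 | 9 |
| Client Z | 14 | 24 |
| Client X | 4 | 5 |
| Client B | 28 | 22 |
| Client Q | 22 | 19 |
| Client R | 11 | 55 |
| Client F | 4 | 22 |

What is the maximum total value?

151.5

Rank by value-to-size ratio: Client F 22/4≈5.5, Client R 55/11≈5, Client Z 24/14≈1.71, Client X 5/4≈1.25, Client Q 19/22≈0.864, Client B 22/28≈0.786, Client G 9/26≈0.346.
Take all of Client F (4 Mbps, value 22) ; 92 Mbps left.
Take all of Client R (11 Mbps, value 55) ; 81 Mbps left.
Client Z: take in full, 14 Mbps for value 24 ; 67 left.
Client X: take in full, 4 Mbps for value 5 ; 63 left.
Client Q: take in full, 22 Mbps for value 19 ; 41 left.
Client B: take in full, 28 Mbps for value 22 ; 13 left.
13 Mbps left: a 13/26 share of Client G gives 9×13/26 = 4.5.
Total value = 151.5.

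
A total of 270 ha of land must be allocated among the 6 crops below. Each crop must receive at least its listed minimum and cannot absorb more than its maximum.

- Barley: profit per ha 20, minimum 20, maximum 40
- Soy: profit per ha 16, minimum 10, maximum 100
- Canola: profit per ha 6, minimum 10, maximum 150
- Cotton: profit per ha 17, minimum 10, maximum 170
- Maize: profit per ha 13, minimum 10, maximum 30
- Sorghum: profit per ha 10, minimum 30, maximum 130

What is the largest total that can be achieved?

Meeting every minimum uses 20+10+10+10+10+30 = 90 ha, leaving 180.
Order the crops by profit per ha: Barley 20 > Cotton 17 > Soy 16 > Maize 13 > Sorghum 10 > Canola 6.
Give Barley 20 more to hit its cap of 40 → 160 left.
Cotton takes 160 more to reach its cap of 170 → 0 left.
Total = 20×40 + 16×10 + 6×10 + 17×170 + 13×10 + 10×30 = 4340.

4340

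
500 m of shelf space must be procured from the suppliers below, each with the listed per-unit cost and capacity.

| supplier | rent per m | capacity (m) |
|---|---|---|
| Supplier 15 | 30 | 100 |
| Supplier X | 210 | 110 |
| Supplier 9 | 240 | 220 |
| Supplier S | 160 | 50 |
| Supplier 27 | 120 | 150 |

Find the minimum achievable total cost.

73700

Fill from the cheapest supplier first.
Take 100 from Supplier 15 at 30 → need 400 more.
Supplier 27 at 120: take all 150 m → 250 still needed.
Supplier S at 160: take all 50 m → 200 still needed.
Take 110 from Supplier X at 210 → need 90 more.
Supplier 9 at 240: take 90 of its 220 → requirement met.
Cost = 100×30 + 150×120 + 50×160 + 110×210 + 90×240 = 73700.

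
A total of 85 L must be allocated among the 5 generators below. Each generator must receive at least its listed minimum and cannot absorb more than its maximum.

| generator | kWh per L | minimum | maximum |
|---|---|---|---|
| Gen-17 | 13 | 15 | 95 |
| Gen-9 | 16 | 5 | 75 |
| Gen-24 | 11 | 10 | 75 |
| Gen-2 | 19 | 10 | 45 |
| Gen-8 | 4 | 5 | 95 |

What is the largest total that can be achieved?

Meeting every minimum uses 15+5+10+10+5 = 45 L, leaving 40.
Order the generators by kWh per L: Gen-2 19 > Gen-9 16 > Gen-17 13 > Gen-24 11 > Gen-8 4.
Gen-2: +35 to 45 (cap) → 5 left.
Gen-9: +5 (room for 70) → 10. Pool exhausted.
Total = 13×15 + 16×10 + 11×10 + 19×45 + 4×5 = 1340.

1340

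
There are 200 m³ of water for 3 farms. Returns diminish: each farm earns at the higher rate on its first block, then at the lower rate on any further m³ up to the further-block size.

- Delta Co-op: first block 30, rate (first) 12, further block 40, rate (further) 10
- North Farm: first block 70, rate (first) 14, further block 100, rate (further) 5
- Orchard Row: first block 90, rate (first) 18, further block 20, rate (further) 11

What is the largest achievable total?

3070

Order all 6 blocks by rate: Orchard Row/tier1 18 > North Farm/tier1 14 > Delta Co-op/tier1 12 > Orchard Row/tier2 11 > Delta Co-op/tier2 10 > North Farm/tier2 5.
Orchard Row tier1 at 18: fill all 90 — 110 left.
North Farm tier1 at 14: fill all 70 — 40 left.
Delta Co-op tier1 at 12: fill all 30 — 10 left.
Orchard Row/tier2: +10 of 20 at 11; pool empty.
Total = 18×90 + 14×70 + 12×30 + 11×10 = 3070.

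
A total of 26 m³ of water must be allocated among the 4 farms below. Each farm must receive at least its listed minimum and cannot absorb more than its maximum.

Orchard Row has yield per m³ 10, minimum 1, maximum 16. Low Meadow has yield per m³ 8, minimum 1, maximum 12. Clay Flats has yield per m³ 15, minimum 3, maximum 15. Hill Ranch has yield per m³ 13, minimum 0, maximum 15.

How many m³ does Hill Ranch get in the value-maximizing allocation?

Meeting every minimum uses 1+1+3+0 = 5 m³, leaving 21.
Order the farms by yield per m³: Clay Flats 15 > Hill Ranch 13 > Orchard Row 10 > Low Meadow 8.
Clay Flats takes 12 more to reach its cap of 15 → 9 left.
Hill Ranch has room for 15 more but only 9 remain, so it gets 9.

9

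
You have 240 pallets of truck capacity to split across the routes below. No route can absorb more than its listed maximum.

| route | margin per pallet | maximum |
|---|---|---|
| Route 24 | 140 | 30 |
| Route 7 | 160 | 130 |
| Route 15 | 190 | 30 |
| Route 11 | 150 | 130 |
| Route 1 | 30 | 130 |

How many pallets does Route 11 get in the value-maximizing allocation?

80

Rank by margin per pallet: Route 15 190 > Route 7 160 > Route 11 150 > Route 24 140 > Route 1 30.
Give Route 15 30 to hit its cap of 30 → 210 left.
Give Route 7 130 to hit its cap of 130 → 80 left.
Route 11 has room for 130 but only 80 remain, so it gets 80.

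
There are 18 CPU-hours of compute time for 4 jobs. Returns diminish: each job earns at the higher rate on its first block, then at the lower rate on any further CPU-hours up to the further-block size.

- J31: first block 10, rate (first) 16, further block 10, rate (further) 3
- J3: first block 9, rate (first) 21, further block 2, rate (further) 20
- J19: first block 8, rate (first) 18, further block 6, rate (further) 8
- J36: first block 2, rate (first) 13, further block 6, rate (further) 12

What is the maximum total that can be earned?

Order all 8 blocks by rate: J3/tier1 21 > J3/tier2 20 > J19/tier1 18 > J31/tier1 16 > J36/tier1 13 > J36/tier2 12 > J19/tier2 8 > J31/tier2 3.
J3 tier1 at 21: fill all 9 — 9 left.
J3/tier2 (20): +2 — 7 left.
7 remain; put them into J19 tier1 at 18.
Total = 21×9 + 20×2 + 18×7 = 355.

355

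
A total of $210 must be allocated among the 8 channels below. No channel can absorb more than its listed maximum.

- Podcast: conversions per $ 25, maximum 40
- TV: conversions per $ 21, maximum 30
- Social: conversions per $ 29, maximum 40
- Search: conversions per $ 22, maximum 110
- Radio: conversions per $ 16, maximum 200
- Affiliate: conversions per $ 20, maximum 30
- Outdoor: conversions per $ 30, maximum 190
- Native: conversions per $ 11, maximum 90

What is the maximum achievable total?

6280

Order the channels by conversions per $: Outdoor 30 > Social 29 > Podcast 25 > Search 22 > TV 21 > Affiliate 20 > Radio 16 > Native 11.
Give Outdoor 190 to hit its cap of 190 ; 20 left.
Only 20 left; Social takes them to reach 20.
Total = 29×20 + 30×190 = 6280.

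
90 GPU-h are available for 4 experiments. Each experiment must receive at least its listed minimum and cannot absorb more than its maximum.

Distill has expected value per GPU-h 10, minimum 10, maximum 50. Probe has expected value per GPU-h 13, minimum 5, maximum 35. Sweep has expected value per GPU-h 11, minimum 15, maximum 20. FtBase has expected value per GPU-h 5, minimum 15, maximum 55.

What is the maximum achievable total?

950

Meeting every minimum uses 10+5+15+15 = 45 GPU-h, leaving 45.
Rank by expected value per GPU-h: Probe 13 > Sweep 11 > Distill 10 > FtBase 5.
Give Probe 30 more to hit its cap of 35 ; 15 left.
Sweep: +5 to 20 (cap) ; 10 left.
Distill has room for 40 more but only 10 remain, so it gets 20.
Total = 10×20 + 13×35 + 11×20 + 5×15 = 950.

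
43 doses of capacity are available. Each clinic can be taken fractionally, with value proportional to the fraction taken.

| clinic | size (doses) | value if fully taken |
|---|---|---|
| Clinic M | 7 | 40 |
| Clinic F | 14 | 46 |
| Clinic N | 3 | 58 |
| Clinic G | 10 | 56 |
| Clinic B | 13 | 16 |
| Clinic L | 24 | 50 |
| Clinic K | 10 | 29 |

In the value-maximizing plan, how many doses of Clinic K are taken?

9

Best value per unit of size first: Clinic N 58/3≈19.3, Clinic M 40/7≈5.71, Clinic G 56/10≈5.6, Clinic F 46/14≈3.29, Clinic K 29/10≈2.9, Clinic L 50/24≈2.08, Clinic B 16/13≈1.23.
Clinic N: take in full, 3 doses for value 58 — 40 left.
All 7 doses of Clinic M fit (value 40) — 33 remain.
Clinic G: take in full, 10 doses for value 56 — 23 left.
All 14 doses of Clinic F fit (value 46) — 9 remain.
9 doses left: a 9/10 share of Clinic K gives 29×9/10 = 26.1.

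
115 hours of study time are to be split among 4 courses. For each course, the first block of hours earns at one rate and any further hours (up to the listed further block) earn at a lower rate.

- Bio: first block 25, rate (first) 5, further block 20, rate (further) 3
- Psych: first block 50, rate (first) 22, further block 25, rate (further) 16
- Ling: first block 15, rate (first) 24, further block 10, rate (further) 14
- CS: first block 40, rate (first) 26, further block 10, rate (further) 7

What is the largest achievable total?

Rank every tier by rate: CS/first 26 > Ling/first 24 > Psych/first 22 > Psych/second 16 > Ling/second 14 > CS/second 7 > Bio/first 5 > Bio/second 3.
CS/first (26): +40 ; 75 left.
Ling first at 24: fill all 15 ; 60 left.
Psych/first (22): +50 ; 10 left.
10 remain; put them into Psych second at 16.
Total = 26×40 + 24×15 + 22×50 + 16×10 = 2660.

2660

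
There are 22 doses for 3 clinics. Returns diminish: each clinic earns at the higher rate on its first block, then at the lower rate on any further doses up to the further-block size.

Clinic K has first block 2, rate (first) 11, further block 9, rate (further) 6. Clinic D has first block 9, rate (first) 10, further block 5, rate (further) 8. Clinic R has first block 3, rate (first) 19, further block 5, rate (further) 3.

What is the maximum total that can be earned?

227

Rank every tier by rate: Clinic R/tier1 19 > Clinic K/tier1 11 > Clinic D/tier1 10 > Clinic D/tier2 8 > Clinic K/tier2 6 > Clinic R/tier2 3.
Fill Clinic R tier1 block (3 at 19) — 19 left.
Clinic K tier1 at 11: fill all 2 — 17 left.
Clinic D tier1 at 10: fill all 9 — 8 left.
Clinic D/tier2 (8): +5 — 3 left.
Clinic K/tier2: +3 of 9 at 6; pool empty.
Total = 19×3 + 11×2 + 10×9 + 8×5 + 6×3 = 227.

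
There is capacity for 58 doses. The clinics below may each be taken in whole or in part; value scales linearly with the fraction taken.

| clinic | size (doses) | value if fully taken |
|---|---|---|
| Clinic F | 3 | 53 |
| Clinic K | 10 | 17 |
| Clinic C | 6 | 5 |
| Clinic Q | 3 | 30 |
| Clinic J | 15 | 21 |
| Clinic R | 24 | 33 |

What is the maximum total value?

Best value per unit of size first: Clinic F 53/3≈17.7, Clinic Q 30/3≈10, Clinic K 17/10≈1.7, Clinic J 21/15≈1.4, Clinic R 33/24≈1.38, Clinic C 5/6≈0.833.
Take all of Clinic F (3 doses, value 53) → 55 doses left.
Clinic Q: take in full, 3 doses for value 30 → 52 left.
Take all of Clinic K (10 doses, value 17) → 42 doses left.
Take all of Clinic J (15 doses, value 21) → 27 doses left.
All 24 doses of Clinic R fit (value 33) → 3 remain.
Only 3 doses remain; take 3/6 of Clinic C for value 5×3/6 = 2.5.
Total value = 156.5.

156.5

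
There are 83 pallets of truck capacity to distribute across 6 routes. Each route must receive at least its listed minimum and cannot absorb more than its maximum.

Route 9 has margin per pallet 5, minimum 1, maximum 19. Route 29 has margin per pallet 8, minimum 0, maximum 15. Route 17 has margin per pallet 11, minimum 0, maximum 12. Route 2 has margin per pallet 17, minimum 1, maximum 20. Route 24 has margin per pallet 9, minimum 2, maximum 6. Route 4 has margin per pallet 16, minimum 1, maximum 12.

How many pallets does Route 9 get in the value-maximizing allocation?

18

Meeting every minimum uses 1+0+0+1+2+1 = 5 pallets, leaving 78.
Order the routes by margin per pallet: Route 2 17 > Route 4 16 > Route 17 11 > Route 24 9 > Route 29 8 > Route 9 5.
Route 2 takes 19 more to reach its cap of 20 ; 59 left.
Route 4 takes 11 more to reach its cap of 12 ; 48 left.
Give Route 17 12 more to hit its cap of 12 ; 36 left.
Give Route 24 4 more to hit its cap of 6 ; 32 left.
Route 29 takes 15 more to reach its cap of 15 ; 17 left.
Only 17 left; Route 9 takes them to reach 18.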